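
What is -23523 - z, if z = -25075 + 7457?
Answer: -5905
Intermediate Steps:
z = -17618
-23523 - z = -23523 - 1*(-17618) = -23523 + 17618 = -5905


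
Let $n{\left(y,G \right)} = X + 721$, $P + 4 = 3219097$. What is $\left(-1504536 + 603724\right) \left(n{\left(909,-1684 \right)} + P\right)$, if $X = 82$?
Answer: $-2900520955552$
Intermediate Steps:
$P = 3219093$ ($P = -4 + 3219097 = 3219093$)
$n{\left(y,G \right)} = 803$ ($n{\left(y,G \right)} = 82 + 721 = 803$)
$\left(-1504536 + 603724\right) \left(n{\left(909,-1684 \right)} + P\right) = \left(-1504536 + 603724\right) \left(803 + 3219093\right) = \left(-900812\right) 3219896 = -2900520955552$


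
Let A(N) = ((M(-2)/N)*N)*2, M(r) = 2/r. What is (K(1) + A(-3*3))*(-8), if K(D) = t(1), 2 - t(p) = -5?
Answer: -40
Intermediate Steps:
t(p) = 7 (t(p) = 2 - 1*(-5) = 2 + 5 = 7)
K(D) = 7
A(N) = -2 (A(N) = (((2/(-2))/N)*N)*2 = (((2*(-½))/N)*N)*2 = ((-1/N)*N)*2 = -1*2 = -2)
(K(1) + A(-3*3))*(-8) = (7 - 2)*(-8) = 5*(-8) = -40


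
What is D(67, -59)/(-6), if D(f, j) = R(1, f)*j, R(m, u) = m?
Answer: 59/6 ≈ 9.8333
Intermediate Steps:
D(f, j) = j (D(f, j) = 1*j = j)
D(67, -59)/(-6) = -59/(-6) = -⅙*(-59) = 59/6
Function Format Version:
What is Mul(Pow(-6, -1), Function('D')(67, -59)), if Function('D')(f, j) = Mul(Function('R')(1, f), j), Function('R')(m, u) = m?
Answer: Rational(59, 6) ≈ 9.8333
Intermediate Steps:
Function('D')(f, j) = j (Function('D')(f, j) = Mul(1, j) = j)
Mul(Pow(-6, -1), Function('D')(67, -59)) = Mul(Pow(-6, -1), -59) = Mul(Rational(-1, 6), -59) = Rational(59, 6)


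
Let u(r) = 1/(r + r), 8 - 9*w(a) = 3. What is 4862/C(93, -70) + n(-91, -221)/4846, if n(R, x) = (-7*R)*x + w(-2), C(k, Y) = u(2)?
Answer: 423469042/21807 ≈ 19419.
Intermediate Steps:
w(a) = 5/9 (w(a) = 8/9 - ⅑*3 = 8/9 - ⅓ = 5/9)
u(r) = 1/(2*r)
C(k, Y) = ¼ (C(k, Y) = (½)/2 = (½)*(½) = ¼)
n(R, x) = 5/9 - 7*R*x (n(R, x) = (-7*R)*x + 5/9 = -7*R*x + 5/9 = 5/9 - 7*R*x)
4862/C(93, -70) + n(-91, -221)/4846 = 4862/(¼) + (5/9 - 7*(-91)*(-221))/4846 = 4862*4 + (5/9 - 140777)*(1/4846) = 19448 - 1266988/9*1/4846 = 19448 - 633494/21807 = 423469042/21807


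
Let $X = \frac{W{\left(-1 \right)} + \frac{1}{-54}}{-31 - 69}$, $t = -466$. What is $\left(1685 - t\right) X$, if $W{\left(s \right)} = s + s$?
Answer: $\frac{26051}{600} \approx 43.418$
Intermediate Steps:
$W{\left(s \right)} = 2 s$
$X = \frac{109}{5400}$ ($X = \frac{2 \left(-1\right) + \frac{1}{-54}}{-31 - 69} = \frac{-2 - \frac{1}{54}}{-100} = \left(- \frac{109}{54}\right) \left(- \frac{1}{100}\right) = \frac{109}{5400} \approx 0.020185$)
$\left(1685 - t\right) X = \left(1685 - -466\right) \frac{109}{5400} = \left(1685 + 466\right) \frac{109}{5400} = 2151 \cdot \frac{109}{5400} = \frac{26051}{600}$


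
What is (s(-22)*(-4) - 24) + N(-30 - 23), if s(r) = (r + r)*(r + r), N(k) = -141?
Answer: -7909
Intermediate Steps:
s(r) = 4*r² (s(r) = (2*r)*(2*r) = 4*r²)
(s(-22)*(-4) - 24) + N(-30 - 23) = ((4*(-22)²)*(-4) - 24) - 141 = ((4*484)*(-4) - 24) - 141 = (1936*(-4) - 24) - 141 = (-7744 - 24) - 141 = -7768 - 141 = -7909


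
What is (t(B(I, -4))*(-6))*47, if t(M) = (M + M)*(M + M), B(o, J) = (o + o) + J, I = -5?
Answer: -221088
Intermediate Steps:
B(o, J) = J + 2*o (B(o, J) = 2*o + J = J + 2*o)
t(M) = 4*M**2 (t(M) = (2*M)*(2*M) = 4*M**2)
(t(B(I, -4))*(-6))*47 = ((4*(-4 + 2*(-5))**2)*(-6))*47 = ((4*(-4 - 10)**2)*(-6))*47 = ((4*(-14)**2)*(-6))*47 = ((4*196)*(-6))*47 = (784*(-6))*47 = -4704*47 = -221088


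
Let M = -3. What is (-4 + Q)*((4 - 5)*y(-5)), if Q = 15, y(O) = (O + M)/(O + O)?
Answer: -44/5 ≈ -8.8000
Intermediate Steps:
y(O) = (-3 + O)/(2*O) (y(O) = (O - 3)/(O + O) = (-3 + O)/((2*O)) = (-3 + O)*(1/(2*O)) = (-3 + O)/(2*O))
(-4 + Q)*((4 - 5)*y(-5)) = (-4 + 15)*((4 - 5)*((½)*(-3 - 5)/(-5))) = 11*(-(-1)*(-8)/(2*5)) = 11*(-1*⅘) = 11*(-⅘) = -44/5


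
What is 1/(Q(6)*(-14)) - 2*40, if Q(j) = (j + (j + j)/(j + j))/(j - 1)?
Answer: -7845/98 ≈ -80.051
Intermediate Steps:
Q(j) = (1 + j)/(-1 + j) (Q(j) = (j + (2*j)/((2*j)))/(-1 + j) = (j + (2*j)*(1/(2*j)))/(-1 + j) = (j + 1)/(-1 + j) = (1 + j)/(-1 + j))
1/(Q(6)*(-14)) - 2*40 = 1/(((1 + 6)/(-1 + 6))*(-14)) - 2*40 = 1/((7/5)*(-14)) - 1*80 = 1/(((⅕)*7)*(-14)) - 80 = 1/((7/5)*(-14)) - 80 = 1/(-98/5) - 80 = -5/98 - 80 = -7845/98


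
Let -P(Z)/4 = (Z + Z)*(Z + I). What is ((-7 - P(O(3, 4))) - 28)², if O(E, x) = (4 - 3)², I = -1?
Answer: 1225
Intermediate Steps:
O(E, x) = 1 (O(E, x) = 1² = 1)
P(Z) = -8*Z*(-1 + Z) (P(Z) = -4*(Z + Z)*(Z - 1) = -4*2*Z*(-1 + Z) = -8*Z*(-1 + Z))
((-7 - P(O(3, 4))) - 28)² = ((-7 - 8*(1 - 1*1)) - 28)² = ((-7 - 8*(1 - 1)) - 28)² = ((-7 - 8*0) - 28)² = ((-7 - 1*0) - 28)² = ((-7 + 0) - 28)² = (-7 - 28)² = (-35)² = 1225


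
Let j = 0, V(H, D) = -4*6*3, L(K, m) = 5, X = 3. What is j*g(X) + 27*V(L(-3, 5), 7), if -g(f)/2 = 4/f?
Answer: -1944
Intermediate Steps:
g(f) = -8/f
V(H, D) = -72 (V(H, D) = -24*3 = -72)
j*g(X) + 27*V(L(-3, 5), 7) = 0*(-8/3) + 27*(-72) = 0*(-8*⅓) - 1944 = 0*(-8/3) - 1944 = 0 - 1944 = -1944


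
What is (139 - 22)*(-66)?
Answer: -7722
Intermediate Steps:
(139 - 22)*(-66) = 117*(-66) = -7722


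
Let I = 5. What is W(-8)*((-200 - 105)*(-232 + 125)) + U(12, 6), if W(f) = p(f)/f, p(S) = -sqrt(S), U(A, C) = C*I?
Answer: 30 + 32635*I*sqrt(2)/4 ≈ 30.0 + 11538.0*I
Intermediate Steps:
U(A, C) = 5*C (U(A, C) = C*5 = 5*C)
W(f) = -1/sqrt(f) (W(f) = (-sqrt(f))/f = -1/sqrt(f))
W(-8)*((-200 - 105)*(-232 + 125)) + U(12, 6) = (-1/sqrt(-8))*((-200 - 105)*(-232 + 125)) + 5*6 = (-(-1)*I*sqrt(2)/4)*(-305*(-107)) + 30 = (I*sqrt(2)/4)*32635 + 30 = 32635*I*sqrt(2)/4 + 30 = 30 + 32635*I*sqrt(2)/4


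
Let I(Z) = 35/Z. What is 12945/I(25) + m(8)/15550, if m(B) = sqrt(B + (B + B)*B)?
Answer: 64725/7 + sqrt(34)/7775 ≈ 9246.4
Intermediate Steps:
m(B) = sqrt(B + 2*B**2) (m(B) = sqrt(B + (2*B)*B) = sqrt(B + 2*B**2))
12945/I(25) + m(8)/15550 = 12945/((35/25)) + sqrt(8*(1 + 2*8))/15550 = 12945/((35*(1/25))) + sqrt(8*(1 + 16))*(1/15550) = 12945/(7/5) + sqrt(8*17)*(1/15550) = 12945*(5/7) + sqrt(136)*(1/15550) = 64725/7 + (2*sqrt(34))*(1/15550) = 64725/7 + sqrt(34)/7775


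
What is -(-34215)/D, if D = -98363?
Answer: -34215/98363 ≈ -0.34784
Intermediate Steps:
-(-34215)/D = -(-34215)/(-98363) = -(-34215)*(-1)/98363 = -1*34215/98363 = -34215/98363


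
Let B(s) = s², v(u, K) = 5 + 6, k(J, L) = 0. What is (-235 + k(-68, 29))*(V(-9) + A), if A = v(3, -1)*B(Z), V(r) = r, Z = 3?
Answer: -21150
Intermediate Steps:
v(u, K) = 11
A = 99 (A = 11*3² = 11*9 = 99)
(-235 + k(-68, 29))*(V(-9) + A) = (-235 + 0)*(-9 + 99) = -235*90 = -21150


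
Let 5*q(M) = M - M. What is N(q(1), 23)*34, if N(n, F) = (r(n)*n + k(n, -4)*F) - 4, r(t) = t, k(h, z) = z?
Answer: -3264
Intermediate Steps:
q(M) = 0 (q(M) = (M - M)/5 = (1/5)*0 = 0)
N(n, F) = -4 + n**2 - 4*F (N(n, F) = (n*n - 4*F) - 4 = (n**2 - 4*F) - 4 = -4 + n**2 - 4*F)
N(q(1), 23)*34 = (-4 + 0**2 - 4*23)*34 = (-4 + 0 - 92)*34 = -96*34 = -3264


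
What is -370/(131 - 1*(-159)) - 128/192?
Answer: -169/87 ≈ -1.9425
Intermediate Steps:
-370/(131 - 1*(-159)) - 128/192 = -370/(131 + 159) - 128*1/192 = -370/290 - 2/3 = -370*1/290 - 2/3 = -37/29 - 2/3 = -169/87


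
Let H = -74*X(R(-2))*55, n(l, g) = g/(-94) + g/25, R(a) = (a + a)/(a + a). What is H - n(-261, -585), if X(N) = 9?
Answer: -17208027/470 ≈ -36613.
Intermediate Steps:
R(a) = 1 (R(a) = (2*a)/((2*a)) = (2*a)*(1/(2*a)) = 1)
n(l, g) = 69*g/2350 (n(l, g) = g*(-1/94) + g*(1/25) = -g/94 + g/25 = 69*g/2350)
H = -36630 (H = -74*9*55 = -666*55 = -36630)
H - n(-261, -585) = -36630 - 69*(-585)/2350 = -36630 - 1*(-8073/470) = -36630 + 8073/470 = -17208027/470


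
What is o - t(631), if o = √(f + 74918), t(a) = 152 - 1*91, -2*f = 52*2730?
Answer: -61 + √3938 ≈ 1.7535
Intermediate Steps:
f = -70980 (f = -26*2730 = -½*141960 = -70980)
t(a) = 61 (t(a) = 152 - 91 = 61)
o = √3938 (o = √(-70980 + 74918) = √3938 ≈ 62.753)
o - t(631) = √3938 - 1*61 = √3938 - 61 = -61 + √3938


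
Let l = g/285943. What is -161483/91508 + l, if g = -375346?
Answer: -80522095237/26166072044 ≈ -3.0773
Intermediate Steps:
l = -375346/285943 ≈ -1.3127
-161483/91508 + l = -161483/91508 - 375346/285943 = -80522095237/26166072044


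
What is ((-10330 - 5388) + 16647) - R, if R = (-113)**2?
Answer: -11840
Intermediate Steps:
R = 12769
((-10330 - 5388) + 16647) - R = ((-10330 - 5388) + 16647) - 1*12769 = (-15718 + 16647) - 12769 = 929 - 12769 = -11840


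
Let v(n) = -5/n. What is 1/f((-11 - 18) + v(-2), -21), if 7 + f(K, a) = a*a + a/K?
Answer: 53/23044 ≈ 0.0022999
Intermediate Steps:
f(K, a) = -7 + a² + a/K (f(K, a) = -7 + (a*a + a/K) = -7 + (a² + a/K) = -7 + a² + a/K)
1/f((-11 - 18) + v(-2), -21) = 1/(-7 + (-21)² - 21/((-11 - 18) - 5/(-2))) = 1/(-7 + 441 - 21/(-29 - 5*(-½))) = 1/(-7 + 441 - 21/(-29 + 5/2)) = 1/(-7 + 441 - 21/(-53/2)) = 1/(-7 + 441 - 21*(-2/53)) = 1/(-7 + 441 + 42/53) = 1/(23044/53) = 53/23044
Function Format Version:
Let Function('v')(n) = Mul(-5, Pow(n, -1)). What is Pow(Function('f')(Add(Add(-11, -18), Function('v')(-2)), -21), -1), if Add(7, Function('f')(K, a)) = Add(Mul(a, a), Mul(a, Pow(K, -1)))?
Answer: Rational(53, 23044) ≈ 0.0022999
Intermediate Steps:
Function('f')(K, a) = Add(-7, Pow(a, 2), Mul(a, Pow(K, -1))) (Function('f')(K, a) = Add(-7, Add(Mul(a, a), Mul(a, Pow(K, -1)))) = Add(-7, Add(Pow(a, 2), Mul(a, Pow(K, -1)))) = Add(-7, Pow(a, 2), Mul(a, Pow(K, -1))))
Pow(Function('f')(Add(Add(-11, -18), Function('v')(-2)), -21), -1) = Pow(Add(-7, Pow(-21, 2), Mul(-21, Pow(Add(Add(-11, -18), Mul(-5, Pow(-2, -1))), -1))), -1) = Pow(Add(-7, 441, Mul(-21, Pow(Add(-29, Mul(-5, Rational(-1, 2))), -1))), -1) = Pow(Add(-7, 441, Mul(-21, Pow(Add(-29, Rational(5, 2)), -1))), -1) = Pow(Add(-7, 441, Mul(-21, Pow(Rational(-53, 2), -1))), -1) = Pow(Add(-7, 441, Mul(-21, Rational(-2, 53))), -1) = Pow(Add(-7, 441, Rational(42, 53)), -1) = Pow(Rational(23044, 53), -1) = Rational(53, 23044)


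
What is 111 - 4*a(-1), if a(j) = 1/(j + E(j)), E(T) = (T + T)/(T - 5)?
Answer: 117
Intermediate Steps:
E(T) = 2*T/(-5 + T) (E(T) = (2*T)/(-5 + T) = 2*T/(-5 + T))
a(j) = 1/(j + 2*j/(-5 + j))
111 - 4*a(-1) = 111 - 4*(-5 - 1)/((-1)*(-3 - 1)) = 111 - (-4)*(-6)/(-4) = 111 - (-4)*(-1)*(-6)/4 = 111 - 4*(-3/2) = 111 + 6 = 117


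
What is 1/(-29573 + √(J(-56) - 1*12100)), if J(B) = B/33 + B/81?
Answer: -26349543/779245818367 - 18*I*√29653877/779245818367 ≈ -3.3814e-5 - 1.2579e-7*I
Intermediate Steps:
J(B) = 38*B/891 (J(B) = B*(1/33) + B*(1/81) = B/33 + B/81 = 38*B/891)
1/(-29573 + √(J(-56) - 1*12100)) = 1/(-29573 + √((38/891)*(-56) - 1*12100)) = 1/(-29573 + √(-2128/891 - 12100)) = 1/(-29573 + √(-10783228/891)) = 1/(-29573 + 2*I*√29653877/99)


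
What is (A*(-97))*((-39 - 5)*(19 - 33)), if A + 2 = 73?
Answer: -4242392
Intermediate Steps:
A = 71 (A = -2 + 73 = 71)
(A*(-97))*((-39 - 5)*(19 - 33)) = (71*(-97))*((-39 - 5)*(19 - 33)) = -(-303028)*(-14) = -6887*616 = -4242392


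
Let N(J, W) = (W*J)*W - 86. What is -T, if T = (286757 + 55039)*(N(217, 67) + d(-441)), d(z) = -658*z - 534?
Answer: -431917693116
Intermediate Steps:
N(J, W) = -86 + J*W² (N(J, W) = (J*W)*W - 86 = J*W² - 86 = -86 + J*W²)
d(z) = -534 - 658*z
T = 431917693116 (T = (286757 + 55039)*((-86 + 217*67²) + (-534 - 658*(-441))) = 341796*((-86 + 217*4489) + (-534 + 290178)) = 341796*((-86 + 974113) + 289644) = 341796*(974027 + 289644) = 341796*1263671 = 431917693116)
-T = -1*431917693116 = -431917693116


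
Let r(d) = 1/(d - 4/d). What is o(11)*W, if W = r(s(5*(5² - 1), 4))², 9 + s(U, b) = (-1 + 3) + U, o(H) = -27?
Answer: -38307/18105025 ≈ -0.0021158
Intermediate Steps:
s(U, b) = -7 + U (s(U, b) = -9 + ((-1 + 3) + U) = -9 + (2 + U) = -7 + U)
W = 12769/162945225 (W = ((-7 + 5*(5² - 1))/(-4 + (-7 + 5*(5² - 1))²))² = ((-7 + 5*(25 - 1))/(-4 + (-7 + 5*(25 - 1))²))² = ((-7 + 5*24)/(-4 + (-7 + 5*24)²))² = ((-7 + 120)/(-4 + (-7 + 120)²))² = (113/(-4 + 113²))² = (113/(-4 + 12769))² = (113/12765)² = 12769/162945225 ≈ 7.8364e-5)
o(11)*W = -27*12769/162945225 = -38307/18105025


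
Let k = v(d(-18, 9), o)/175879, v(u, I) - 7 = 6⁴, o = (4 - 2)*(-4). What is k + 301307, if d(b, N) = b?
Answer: 52993575156/175879 ≈ 3.0131e+5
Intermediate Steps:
o = -8 (o = 2*(-4) = -8)
v(u, I) = 1303 (v(u, I) = 7 + 6⁴ = 7 + 1296 = 1303)
k = 1303/175879 ≈ 0.0074085
k + 301307 = 1303/175879 + 301307 = 52993575156/175879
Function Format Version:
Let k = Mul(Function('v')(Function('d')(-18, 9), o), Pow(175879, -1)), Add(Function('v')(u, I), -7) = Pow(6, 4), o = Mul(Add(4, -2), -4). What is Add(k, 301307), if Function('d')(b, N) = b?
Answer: Rational(52993575156, 175879) ≈ 3.0131e+5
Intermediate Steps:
o = -8 (o = Mul(2, -4) = -8)
Function('v')(u, I) = 1303 (Function('v')(u, I) = Add(7, Pow(6, 4)) = Add(7, 1296) = 1303)
k = Rational(1303, 175879) (k = Mul(1303, Pow(175879, -1)) = Mul(1303, Rational(1, 175879)) = Rational(1303, 175879) ≈ 0.0074085)
Add(k, 301307) = Add(Rational(1303, 175879), 301307) = Rational(52993575156, 175879)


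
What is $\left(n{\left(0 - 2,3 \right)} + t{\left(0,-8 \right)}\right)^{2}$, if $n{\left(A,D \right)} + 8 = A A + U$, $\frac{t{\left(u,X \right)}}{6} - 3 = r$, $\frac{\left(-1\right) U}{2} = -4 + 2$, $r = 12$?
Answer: $8100$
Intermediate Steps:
$U = 4$ ($U = - 2 \left(-4 + 2\right) = \left(-2\right) \left(-2\right) = 4$)
$t{\left(u,X \right)} = 90$ ($t{\left(u,X \right)} = 18 + 6 \cdot 12 = 18 + 72 = 90$)
$n{\left(A,D \right)} = -4 + A^{2}$ ($n{\left(A,D \right)} = -8 + \left(A A + 4\right) = -8 + \left(A^{2} + 4\right) = -8 + \left(4 + A^{2}\right) = -4 + A^{2}$)
$\left(n{\left(0 - 2,3 \right)} + t{\left(0,-8 \right)}\right)^{2} = \left(\left(-4 + \left(0 - 2\right)^{2}\right) + 90\right)^{2} = \left(\left(-4 + \left(-2\right)^{2}\right) + 90\right)^{2} = \left(\left(-4 + 4\right) + 90\right)^{2} = \left(0 + 90\right)^{2} = 90^{2} = 8100$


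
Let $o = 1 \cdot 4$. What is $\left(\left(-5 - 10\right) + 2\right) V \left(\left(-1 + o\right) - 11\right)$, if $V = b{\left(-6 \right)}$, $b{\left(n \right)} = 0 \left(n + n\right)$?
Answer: $0$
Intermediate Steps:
$o = 4$
$b{\left(n \right)} = 0$ ($b{\left(n \right)} = 0 \cdot 2 n = 0$)
$V = 0$
$\left(\left(-5 - 10\right) + 2\right) V \left(\left(-1 + o\right) - 11\right) = \left(\left(-5 - 10\right) + 2\right) 0 \left(\left(-1 + 4\right) - 11\right) = \left(-15 + 2\right) 0 \left(3 - 11\right) = \left(-13\right) 0 \left(-8\right) = 0 \left(-8\right) = 0$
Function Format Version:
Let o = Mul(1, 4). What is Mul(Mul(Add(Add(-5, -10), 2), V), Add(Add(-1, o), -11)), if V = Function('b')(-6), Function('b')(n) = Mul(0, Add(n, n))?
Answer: 0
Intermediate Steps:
o = 4
Function('b')(n) = 0 (Function('b')(n) = Mul(0, Mul(2, n)) = 0)
V = 0
Mul(Mul(Add(Add(-5, -10), 2), V), Add(Add(-1, o), -11)) = Mul(Mul(Add(Add(-5, -10), 2), 0), Add(Add(-1, 4), -11)) = Mul(Mul(Add(-15, 2), 0), Add(3, -11)) = Mul(Mul(-13, 0), -8) = Mul(0, -8) = 0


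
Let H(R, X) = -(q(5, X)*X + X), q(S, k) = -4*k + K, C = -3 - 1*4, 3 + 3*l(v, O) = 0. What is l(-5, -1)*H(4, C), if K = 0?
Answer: -203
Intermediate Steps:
l(v, O) = -1 (l(v, O) = -1 + (⅓)*0 = -1 + 0 = -1)
C = -7 (C = -3 - 4 = -7)
q(S, k) = -4*k (q(S, k) = -4*k + 0 = -4*k)
H(R, X) = -X + 4*X² (H(R, X) = -((-4*X)*X + X) = -(-4*X² + X) = -(X - 4*X²) = -X + 4*X²)
l(-5, -1)*H(4, C) = -(-7)*(-1 + 4*(-7)) = -(-7)*(-1 - 28) = -(-7)*(-29) = -1*203 = -203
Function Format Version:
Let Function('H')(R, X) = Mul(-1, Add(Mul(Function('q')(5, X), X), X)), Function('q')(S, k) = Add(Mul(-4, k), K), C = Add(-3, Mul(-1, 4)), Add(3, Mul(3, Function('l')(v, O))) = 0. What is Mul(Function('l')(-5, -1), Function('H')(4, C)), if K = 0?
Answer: -203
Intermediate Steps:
Function('l')(v, O) = -1 (Function('l')(v, O) = Add(-1, Mul(Rational(1, 3), 0)) = Add(-1, 0) = -1)
C = -7 (C = Add(-3, -4) = -7)
Function('q')(S, k) = Mul(-4, k) (Function('q')(S, k) = Add(Mul(-4, k), 0) = Mul(-4, k))
Function('H')(R, X) = Add(Mul(-1, X), Mul(4, Pow(X, 2))) (Function('H')(R, X) = Mul(-1, Add(Mul(Mul(-4, X), X), X)) = Mul(-1, Add(Mul(-4, Pow(X, 2)), X)) = Mul(-1, Add(X, Mul(-4, Pow(X, 2)))) = Add(Mul(-1, X), Mul(4, Pow(X, 2))))
Mul(Function('l')(-5, -1), Function('H')(4, C)) = Mul(-1, Mul(-7, Add(-1, Mul(4, -7)))) = Mul(-1, Mul(-7, Add(-1, -28))) = Mul(-1, Mul(-7, -29)) = Mul(-1, 203) = -203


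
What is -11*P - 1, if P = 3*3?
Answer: -100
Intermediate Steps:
P = 9
-11*P - 1 = -11*9 - 1 = -99 - 1 = -100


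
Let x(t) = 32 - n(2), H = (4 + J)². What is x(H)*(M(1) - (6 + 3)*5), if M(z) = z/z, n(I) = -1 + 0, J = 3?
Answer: -1452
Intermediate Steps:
n(I) = -1
M(z) = 1
H = 49 (H = (4 + 3)² = 7² = 49)
x(t) = 33 (x(t) = 32 - 1*(-1) = 32 + 1 = 33)
x(H)*(M(1) - (6 + 3)*5) = 33*(1 - (6 + 3)*5) = 33*(1 - 9*5) = 33*(1 - 1*45) = 33*(1 - 45) = 33*(-44) = -1452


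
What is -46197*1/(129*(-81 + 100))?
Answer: -15399/817 ≈ -18.848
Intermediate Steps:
-46197*1/(129*(-81 + 100)) = -46197/(19*129) = -46197/2451 = -46197*1/2451 = -15399/817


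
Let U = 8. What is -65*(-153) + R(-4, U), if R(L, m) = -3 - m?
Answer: 9934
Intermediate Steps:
-65*(-153) + R(-4, U) = -65*(-153) + (-3 - 1*8) = 9945 + (-3 - 8) = 9945 - 11 = 9934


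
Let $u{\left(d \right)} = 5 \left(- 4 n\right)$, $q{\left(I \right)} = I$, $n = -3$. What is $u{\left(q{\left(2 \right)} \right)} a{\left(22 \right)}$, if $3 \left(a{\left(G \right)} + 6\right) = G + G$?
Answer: $520$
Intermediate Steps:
$a{\left(G \right)} = -6 + \frac{2 G}{3}$ ($a{\left(G \right)} = -6 + \frac{G + G}{3} = -6 + \frac{2 G}{3}$)
$u{\left(d \right)} = 60$ ($u{\left(d \right)} = 5 \left(\left(-4\right) \left(-3\right)\right) = 5 \cdot 12 = 60$)
$u{\left(q{\left(2 \right)} \right)} a{\left(22 \right)} = 60 \left(-6 + \frac{2}{3} \cdot 22\right) = 60 \left(-6 + \frac{44}{3}\right) = 60 \cdot \frac{26}{3} = 520$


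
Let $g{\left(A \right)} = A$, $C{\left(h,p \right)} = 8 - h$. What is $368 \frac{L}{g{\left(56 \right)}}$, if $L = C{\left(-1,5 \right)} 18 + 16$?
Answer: $\frac{8188}{7} \approx 1169.7$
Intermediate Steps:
$L = 178$ ($L = \left(8 - -1\right) 18 + 16 = \left(8 + 1\right) 18 + 16 = 9 \cdot 18 + 16 = 162 + 16 = 178$)
$368 \frac{L}{g{\left(56 \right)}} = 368 \cdot \frac{178}{56} = 368 \cdot 178 \cdot \frac{1}{56} = 368 \cdot \frac{89}{28} = \frac{8188}{7}$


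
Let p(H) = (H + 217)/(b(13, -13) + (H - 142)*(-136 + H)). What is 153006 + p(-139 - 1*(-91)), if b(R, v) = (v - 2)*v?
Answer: 5378926099/35155 ≈ 1.5301e+5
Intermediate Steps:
b(R, v) = v*(-2 + v) (b(R, v) = (-2 + v)*v = v*(-2 + v))
p(H) = (217 + H)/(195 + (-142 + H)*(-136 + H)) (p(H) = (H + 217)/(-13*(-2 - 13) + (H - 142)*(-136 + H)) = (217 + H)/(-13*(-15) + (-142 + H)*(-136 + H)) = (217 + H)/(195 + (-142 + H)*(-136 + H)))
153006 + p(-139 - 1*(-91)) = 153006 + (217 + (-139 - 1*(-91)))/(19507 + (-139 - 1*(-91))² - 278*(-139 - 1*(-91))) = 153006 + (217 + (-139 + 91))/(19507 + (-139 + 91)² - 278*(-139 + 91)) = 153006 + (217 - 48)/(19507 + (-48)² - 278*(-48)) = 153006 + 169/(19507 + 2304 + 13344) = 153006 + 169/35155 = 5378926099/35155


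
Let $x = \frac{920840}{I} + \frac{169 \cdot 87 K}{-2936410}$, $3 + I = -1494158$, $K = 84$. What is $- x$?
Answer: $\frac{2274665157886}{2193734651005} \approx 1.0369$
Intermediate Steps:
$I = -1494161$ ($I = -3 - 1494158 = -1494161$)
$x = - \frac{2274665157886}{2193734651005}$ ($x = \frac{920840}{-1494161} + \frac{169 \cdot 87 \cdot 84}{-2936410} = 920840 \left(- \frac{1}{1494161}\right) + 14703 \cdot 84 \left(- \frac{1}{2936410}\right) = - \frac{920840}{1494161} + 1235052 \left(- \frac{1}{2936410}\right) = - \frac{920840}{1494161} - \frac{617526}{1468205} = - \frac{2274665157886}{2193734651005} \approx -1.0369$)
$- x = \left(-1\right) \left(- \frac{2274665157886}{2193734651005}\right) = \frac{2274665157886}{2193734651005}$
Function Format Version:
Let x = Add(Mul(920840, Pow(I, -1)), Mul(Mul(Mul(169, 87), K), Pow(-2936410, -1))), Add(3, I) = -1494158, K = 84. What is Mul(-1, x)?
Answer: Rational(2274665157886, 2193734651005) ≈ 1.0369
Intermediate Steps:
I = -1494161 (I = Add(-3, -1494158) = -1494161)
x = Rational(-2274665157886, 2193734651005) (x = Add(Mul(920840, Pow(-1494161, -1)), Mul(Mul(Mul(169, 87), 84), Pow(-2936410, -1))) = Add(Mul(920840, Rational(-1, 1494161)), Mul(Mul(14703, 84), Rational(-1, 2936410))) = Add(Rational(-920840, 1494161), Mul(1235052, Rational(-1, 2936410))) = Add(Rational(-920840, 1494161), Rational(-617526, 1468205)) = Rational(-2274665157886, 2193734651005) ≈ -1.0369)
Mul(-1, x) = Mul(-1, Rational(-2274665157886, 2193734651005)) = Rational(2274665157886, 2193734651005)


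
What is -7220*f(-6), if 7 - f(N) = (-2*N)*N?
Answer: -570380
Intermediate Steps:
f(N) = 7 + 2*N**2 (f(N) = 7 - (-2*N)*N = 7 - (-2)*N**2 = 7 + 2*N**2)
-7220*f(-6) = -7220*(7 + 2*(-6)**2) = -7220*(7 + 2*36) = -7220*(7 + 72) = -7220*79 = -570380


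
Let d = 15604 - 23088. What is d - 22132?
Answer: -29616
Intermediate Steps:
d = -7484
d - 22132 = -7484 - 22132 = -29616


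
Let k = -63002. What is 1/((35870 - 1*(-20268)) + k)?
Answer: -1/6864 ≈ -0.00014569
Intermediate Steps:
1/((35870 - 1*(-20268)) + k) = 1/((35870 - 1*(-20268)) - 63002) = 1/((35870 + 20268) - 63002) = 1/(56138 - 63002) = 1/(-6864) = -1/6864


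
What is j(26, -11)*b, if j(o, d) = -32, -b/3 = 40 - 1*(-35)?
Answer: 7200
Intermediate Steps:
b = -225 (b = -3*(40 - 1*(-35)) = -3*(40 + 35) = -3*75 = -225)
j(26, -11)*b = -32*(-225) = 7200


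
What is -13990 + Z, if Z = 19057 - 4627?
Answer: 440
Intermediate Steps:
Z = 14430
-13990 + Z = -13990 + 14430 = 440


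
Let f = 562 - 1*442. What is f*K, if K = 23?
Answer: 2760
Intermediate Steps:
f = 120 (f = 562 - 442 = 120)
f*K = 120*23 = 2760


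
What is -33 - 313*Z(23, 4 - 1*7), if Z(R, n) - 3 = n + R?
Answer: -7232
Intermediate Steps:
Z(R, n) = 3 + R + n (Z(R, n) = 3 + (n + R) = 3 + (R + n) = 3 + R + n)
-33 - 313*Z(23, 4 - 1*7) = -33 - 313*(3 + 23 + (4 - 1*7)) = -33 - 313*(3 + 23 + (4 - 7)) = -33 - 313*(3 + 23 - 3) = -33 - 313*23 = -33 - 7199 = -7232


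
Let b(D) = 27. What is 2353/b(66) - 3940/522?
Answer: 62327/783 ≈ 79.600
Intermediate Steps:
2353/b(66) - 3940/522 = 2353/27 - 3940/522 = 2353*(1/27) - 3940*1/522 = 2353/27 - 1970/261 = 62327/783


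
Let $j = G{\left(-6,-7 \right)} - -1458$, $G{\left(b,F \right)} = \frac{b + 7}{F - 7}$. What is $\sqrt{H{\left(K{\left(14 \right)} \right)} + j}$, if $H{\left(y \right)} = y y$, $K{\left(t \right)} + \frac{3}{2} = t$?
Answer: $\frac{\sqrt{316379}}{14} \approx 40.177$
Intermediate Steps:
$K{\left(t \right)} = - \frac{3}{2} + t$
$H{\left(y \right)} = y^{2}$
$G{\left(b,F \right)} = \frac{7 + b}{-7 + F}$
$j = \frac{20411}{14}$ ($j = \frac{7 - 6}{-7 - 7} - -1458 = \frac{1}{-14} \cdot 1 + 1458 = \left(- \frac{1}{14}\right) 1 + 1458 = - \frac{1}{14} + 1458 = \frac{20411}{14} \approx 1457.9$)
$\sqrt{H{\left(K{\left(14 \right)} \right)} + j} = \sqrt{\left(- \frac{3}{2} + 14\right)^{2} + \frac{20411}{14}} = \sqrt{\left(\frac{25}{2}\right)^{2} + \frac{20411}{14}} = \sqrt{\frac{625}{4} + \frac{20411}{14}} = \sqrt{\frac{45197}{28}} = \frac{\sqrt{316379}}{14}$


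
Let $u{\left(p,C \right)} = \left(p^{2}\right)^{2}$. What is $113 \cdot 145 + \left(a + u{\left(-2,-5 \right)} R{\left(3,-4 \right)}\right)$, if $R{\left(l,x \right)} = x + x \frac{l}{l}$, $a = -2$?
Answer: $16255$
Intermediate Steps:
$u{\left(p,C \right)} = p^{4}$
$R{\left(l,x \right)} = 2 x$ ($R{\left(l,x \right)} = x + x 1 = x + x = 2 x$)
$113 \cdot 145 + \left(a + u{\left(-2,-5 \right)} R{\left(3,-4 \right)}\right) = 113 \cdot 145 + \left(-2 + \left(-2\right)^{4} \cdot 2 \left(-4\right)\right) = 16385 + \left(-2 + 16 \left(-8\right)\right) = 16385 - 130 = 16255$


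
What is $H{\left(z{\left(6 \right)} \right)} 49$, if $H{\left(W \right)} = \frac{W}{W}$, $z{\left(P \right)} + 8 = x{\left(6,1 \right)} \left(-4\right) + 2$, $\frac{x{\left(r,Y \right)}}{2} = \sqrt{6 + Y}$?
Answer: $49$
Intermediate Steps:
$x{\left(r,Y \right)} = 2 \sqrt{6 + Y}$
$z{\left(P \right)} = -6 - 8 \sqrt{7}$ ($z{\left(P \right)} = -8 + \left(2 \sqrt{6 + 1} \left(-4\right) + 2\right) = -8 + \left(2 \sqrt{7} \left(-4\right) + 2\right) = -8 + \left(- 8 \sqrt{7} + 2\right) = -8 + \left(2 - 8 \sqrt{7}\right) = -6 - 8 \sqrt{7}$)
$H{\left(W \right)} = 1$
$H{\left(z{\left(6 \right)} \right)} 49 = 1 \cdot 49 = 49$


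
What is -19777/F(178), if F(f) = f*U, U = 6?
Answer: -19777/1068 ≈ -18.518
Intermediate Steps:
F(f) = 6*f (F(f) = f*6 = 6*f)
-19777/F(178) = -19777/(6*178) = -19777/1068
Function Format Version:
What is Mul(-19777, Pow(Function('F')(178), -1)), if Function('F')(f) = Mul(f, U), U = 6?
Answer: Rational(-19777, 1068) ≈ -18.518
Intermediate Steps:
Function('F')(f) = Mul(6, f) (Function('F')(f) = Mul(f, 6) = Mul(6, f))
Mul(-19777, Pow(Function('F')(178), -1)) = Mul(-19777, Pow(Mul(6, 178), -1)) = Mul(-19777, Pow(1068, -1)) = Mul(-19777, Rational(1, 1068)) = Rational(-19777, 1068)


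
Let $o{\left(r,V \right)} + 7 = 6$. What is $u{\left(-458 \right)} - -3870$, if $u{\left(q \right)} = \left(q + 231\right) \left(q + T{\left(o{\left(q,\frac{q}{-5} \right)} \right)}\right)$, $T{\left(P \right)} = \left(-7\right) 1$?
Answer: $109425$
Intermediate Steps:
$o{\left(r,V \right)} = -1$ ($o{\left(r,V \right)} = -7 + 6 = -1$)
$T{\left(P \right)} = -7$
$u{\left(q \right)} = \left(-7 + q\right) \left(231 + q\right)$ ($u{\left(q \right)} = \left(q + 231\right) \left(q - 7\right) = \left(231 + q\right) \left(-7 + q\right) = \left(-7 + q\right) \left(231 + q\right)$)
$u{\left(-458 \right)} - -3870 = \left(-1617 + \left(-458\right)^{2} + 224 \left(-458\right)\right) - -3870 = \left(-1617 + 209764 - 102592\right) + 3870 = 105555 + 3870 = 109425$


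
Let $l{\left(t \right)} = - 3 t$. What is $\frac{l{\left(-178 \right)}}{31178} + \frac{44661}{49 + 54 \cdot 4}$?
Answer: $\frac{696291084}{4131085} \approx 168.55$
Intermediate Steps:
$\frac{l{\left(-178 \right)}}{31178} + \frac{44661}{49 + 54 \cdot 4} = \frac{\left(-3\right) \left(-178\right)}{31178} + \frac{44661}{49 + 54 \cdot 4} = 534 \cdot \frac{1}{31178} + \frac{44661}{49 + 216} = \frac{267}{15589} + \frac{44661}{265} = \frac{696291084}{4131085}$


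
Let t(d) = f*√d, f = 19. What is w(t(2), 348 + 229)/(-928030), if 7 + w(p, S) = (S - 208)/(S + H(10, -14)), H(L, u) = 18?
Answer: 1898/276088925 ≈ 6.8746e-6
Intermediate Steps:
t(d) = 19*√d
w(p, S) = -7 + (-208 + S)/(18 + S) (w(p, S) = -7 + (S - 208)/(S + 18) = -7 + (-208 + S)/(18 + S))
w(t(2), 348 + 229)/(-928030) = (2*(-167 - 3*(348 + 229))/(18 + (348 + 229)))/(-928030) = (2*(-167 - 3*577)/(18 + 577))*(-1/928030) = (2*(-167 - 1731)/595)*(-1/928030) = (2*(1/595)*(-1898))*(-1/928030) = -3796/595*(-1/928030) = 1898/276088925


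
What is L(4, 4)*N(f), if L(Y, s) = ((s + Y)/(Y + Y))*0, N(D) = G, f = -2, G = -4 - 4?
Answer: 0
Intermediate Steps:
G = -8
N(D) = -8
L(Y, s) = 0 (L(Y, s) = ((Y + s)/((2*Y)))*0 = ((Y + s)*(1/(2*Y)))*0 = ((Y + s)/(2*Y))*0 = 0)
L(4, 4)*N(f) = 0*(-8) = 0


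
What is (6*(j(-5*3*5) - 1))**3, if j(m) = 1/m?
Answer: -3511808/15625 ≈ -224.76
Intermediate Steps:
(6*(j(-5*3*5) - 1))**3 = (6*(1/(-5*3*5) - 1))**3 = (6*(1/(-15*5) - 1))**3 = (6*(1/(-75) - 1))**3 = (6*(-1/75 - 1))**3 = (6*(-76/75))**3 = (-152/25)**3 = -3511808/15625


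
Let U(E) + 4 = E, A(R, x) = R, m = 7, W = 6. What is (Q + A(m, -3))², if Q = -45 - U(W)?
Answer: 1600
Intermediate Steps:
U(E) = -4 + E
Q = -47 (Q = -45 - (-4 + 6) = -45 - 1*2 = -45 - 2 = -47)
(Q + A(m, -3))² = (-47 + 7)² = (-40)² = 1600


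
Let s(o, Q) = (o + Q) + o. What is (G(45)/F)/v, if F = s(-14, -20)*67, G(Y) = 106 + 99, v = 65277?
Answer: -205/209930832 ≈ -9.7651e-7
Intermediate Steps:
s(o, Q) = Q + 2*o (s(o, Q) = (Q + o) + o = Q + 2*o)
G(Y) = 205
F = -3216 (F = (-20 + 2*(-14))*67 = (-20 - 28)*67 = -48*67 = -3216)
(G(45)/F)/v = (205/(-3216))/65277 = (205*(-1/3216))*(1/65277) = -205/3216*1/65277 = -205/209930832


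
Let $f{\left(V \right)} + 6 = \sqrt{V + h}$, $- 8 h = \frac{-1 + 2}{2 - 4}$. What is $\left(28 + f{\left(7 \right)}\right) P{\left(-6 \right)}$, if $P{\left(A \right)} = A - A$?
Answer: $0$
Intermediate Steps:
$h = \frac{1}{16}$ ($h = - \frac{\left(-1 + 2\right) \frac{1}{2 - 4}}{8} = - \frac{1 \frac{1}{-2}}{8} = - \frac{1 \left(- \frac{1}{2}\right)}{8} = \left(- \frac{1}{8}\right) \left(- \frac{1}{2}\right) = \frac{1}{16} \approx 0.0625$)
$f{\left(V \right)} = -6 + \sqrt{\frac{1}{16} + V}$ ($f{\left(V \right)} = -6 + \sqrt{V + \frac{1}{16}} = -6 + \sqrt{\frac{1}{16} + V}$)
$P{\left(A \right)} = 0$
$\left(28 + f{\left(7 \right)}\right) P{\left(-6 \right)} = \left(28 - \left(6 - \frac{\sqrt{1 + 16 \cdot 7}}{4}\right)\right) 0 = \left(28 - \left(6 - \frac{\sqrt{1 + 112}}{4}\right)\right) 0 = \left(28 - \left(6 - \frac{\sqrt{113}}{4}\right)\right) 0 = \left(22 + \frac{\sqrt{113}}{4}\right) 0 = 0$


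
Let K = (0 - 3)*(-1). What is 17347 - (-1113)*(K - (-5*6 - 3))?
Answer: 57415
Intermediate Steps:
K = 3 (K = -3*(-1) = 3)
17347 - (-1113)*(K - (-5*6 - 3)) = 17347 - (-1113)*(3 - (-5*6 - 3)) = 17347 - (-1113)*(3 - (-30 - 3)) = 17347 - (-1113)*(3 - 1*(-33)) = 17347 - (-1113)*(3 + 33) = 17347 - (-1113)*36 = 17347 - 1*(-40068) = 17347 + 40068 = 57415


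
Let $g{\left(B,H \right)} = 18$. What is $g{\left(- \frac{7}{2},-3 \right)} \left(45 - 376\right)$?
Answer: $-5958$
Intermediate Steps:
$g{\left(- \frac{7}{2},-3 \right)} \left(45 - 376\right) = 18 \left(45 - 376\right) = 18 \left(-331\right) = -5958$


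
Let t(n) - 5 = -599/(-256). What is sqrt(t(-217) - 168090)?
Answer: I*sqrt(43029161)/16 ≈ 409.98*I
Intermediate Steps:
t(n) = 1879/256 (t(n) = 5 - 599/(-256) = 5 - 599*(-1/256) = 5 + 599/256 = 1879/256)
sqrt(t(-217) - 168090) = sqrt(1879/256 - 168090) = sqrt(-43029161/256) = I*sqrt(43029161)/16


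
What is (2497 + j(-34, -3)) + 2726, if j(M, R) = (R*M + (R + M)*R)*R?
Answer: 4584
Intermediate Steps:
j(M, R) = R*(M*R + R*(M + R)) (j(M, R) = (M*R + (M + R)*R)*R = (M*R + R*(M + R))*R = R*(M*R + R*(M + R)))
(2497 + j(-34, -3)) + 2726 = (2497 + (-3)**2*(-3 + 2*(-34))) + 2726 = (2497 + 9*(-3 - 68)) + 2726 = (2497 + 9*(-71)) + 2726 = (2497 - 639) + 2726 = 1858 + 2726 = 4584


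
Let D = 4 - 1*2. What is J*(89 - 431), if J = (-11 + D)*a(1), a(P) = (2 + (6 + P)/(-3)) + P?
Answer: 2052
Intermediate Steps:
a(P) = 2*P/3 (a(P) = (2 + (6 + P)*(-1/3)) + P = (2 + (-2 - P/3)) + P = -P/3 + P = 2*P/3)
D = 2 (D = 4 - 2 = 2)
J = -6 (J = (-11 + 2)*((2/3)*1) = -9*2/3 = -6)
J*(89 - 431) = -6*(89 - 431) = -6*(-342) = 2052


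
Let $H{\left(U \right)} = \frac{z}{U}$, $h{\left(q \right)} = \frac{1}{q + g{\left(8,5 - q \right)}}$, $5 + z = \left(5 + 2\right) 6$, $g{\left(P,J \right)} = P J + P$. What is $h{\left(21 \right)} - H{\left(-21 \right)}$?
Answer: $\frac{1214}{693} \approx 1.7518$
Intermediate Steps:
$g{\left(P,J \right)} = P + J P$ ($g{\left(P,J \right)} = J P + P = P + J P$)
$z = 37$ ($z = -5 + \left(5 + 2\right) 6 = -5 + 7 \cdot 6 = -5 + 42 = 37$)
$h{\left(q \right)} = \frac{1}{48 - 7 q}$ ($h{\left(q \right)} = \frac{1}{q + 8 \left(1 - \left(-5 + q\right)\right)} = \frac{1}{q + 8 \left(6 - q\right)} = \frac{1}{q - \left(-48 + 8 q\right)} = \frac{1}{48 - 7 q}$)
$H{\left(U \right)} = \frac{37}{U}$
$h{\left(21 \right)} - H{\left(-21 \right)} = \frac{1}{48 - 147} - \frac{37}{-21} = \frac{1}{48 - 147} - 37 \left(- \frac{1}{21}\right) = \frac{1}{-99} - - \frac{37}{21} = - \frac{1}{99} + \frac{37}{21} = \frac{1214}{693}$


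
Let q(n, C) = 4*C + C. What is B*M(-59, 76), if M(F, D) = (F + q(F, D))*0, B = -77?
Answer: 0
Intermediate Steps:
q(n, C) = 5*C
M(F, D) = 0 (M(F, D) = (F + 5*D)*0 = 0)
B*M(-59, 76) = -77*0 = 0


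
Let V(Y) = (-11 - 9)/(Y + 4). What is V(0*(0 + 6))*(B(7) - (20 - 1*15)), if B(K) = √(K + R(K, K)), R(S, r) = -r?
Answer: 25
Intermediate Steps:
B(K) = 0 (B(K) = √(K - K) = √0 = 0)
V(Y) = -20/(4 + Y)
V(0*(0 + 6))*(B(7) - (20 - 1*15)) = (-20/(4 + 0*(0 + 6)))*(0 - (20 - 1*15)) = (-20/(4 + 0*6))*(0 - (20 - 15)) = (-20/(4 + 0))*(0 - 1*5) = (-20/4)*(0 - 5) = -20*¼*(-5) = -5*(-5) = 25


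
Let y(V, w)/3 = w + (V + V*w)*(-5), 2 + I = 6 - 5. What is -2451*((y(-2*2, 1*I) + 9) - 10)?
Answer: 9804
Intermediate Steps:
I = -1 (I = -2 + (6 - 5) = -2 + 1 = -1)
y(V, w) = -15*V + 3*w - 15*V*w (y(V, w) = 3*(w + (V + V*w)*(-5)) = 3*(w + (-5*V - 5*V*w)) = 3*(w - 5*V - 5*V*w) = -15*V + 3*w - 15*V*w)
-2451*((y(-2*2, 1*I) + 9) - 10) = -2451*(((-(-30)*2 + 3*(1*(-1)) - 15*(-2*2)*1*(-1)) + 9) - 10) = -2451*(((-15*(-4) + 3*(-1) - 15*(-4)*(-1)) + 9) - 10) = -2451*(((60 - 3 - 60) + 9) - 10) = -2451*((-3 + 9) - 10) = -2451*(6 - 10) = -2451*(-4) = 9804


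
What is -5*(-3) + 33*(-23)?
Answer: -744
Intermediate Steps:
-5*(-3) + 33*(-23) = 15 - 759 = -744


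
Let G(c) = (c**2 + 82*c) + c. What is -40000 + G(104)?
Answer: -20552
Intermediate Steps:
G(c) = c**2 + 83*c
-40000 + G(104) = -40000 + 104*(83 + 104) = -40000 + 104*187 = -40000 + 19448 = -20552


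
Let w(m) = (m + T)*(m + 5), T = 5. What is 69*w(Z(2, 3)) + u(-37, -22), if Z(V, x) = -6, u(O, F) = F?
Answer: 47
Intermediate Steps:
w(m) = (5 + m)**2 (w(m) = (m + 5)*(m + 5) = (5 + m)*(5 + m) = (5 + m)**2)
69*w(Z(2, 3)) + u(-37, -22) = 69*(25 + (-6)**2 + 10*(-6)) - 22 = 69*(25 + 36 - 60) - 22 = 69*1 - 22 = 69 - 22 = 47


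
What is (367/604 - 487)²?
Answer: 86307275961/364816 ≈ 2.3658e+5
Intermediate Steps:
(367/604 - 487)² = (-293781/604)² = 86307275961/364816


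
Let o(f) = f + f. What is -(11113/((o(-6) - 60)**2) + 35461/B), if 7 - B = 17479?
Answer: -13459/117936 ≈ -0.11412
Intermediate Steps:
B = -17472 (B = 7 - 1*17479 = 7 - 17479 = -17472)
o(f) = 2*f
-(11113/((o(-6) - 60)**2) + 35461/B) = -(11113/((2*(-6) - 60)**2) + 35461/(-17472)) = -(11113/((-12 - 60)**2) + 35461*(-1/17472)) = -(11113/((-72)**2) - 35461/17472) = -(11113/5184 - 35461/17472) = -1*13459/117936 = -13459/117936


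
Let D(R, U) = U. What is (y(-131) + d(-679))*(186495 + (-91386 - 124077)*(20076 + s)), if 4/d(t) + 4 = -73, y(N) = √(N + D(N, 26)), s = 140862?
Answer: 138703991196/77 - 34675997799*I*√105 ≈ 1.8014e+9 - 3.5532e+11*I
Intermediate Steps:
y(N) = √(26 + N) (y(N) = √(N + 26) = √(26 + N))
d(t) = -4/77 (d(t) = 4/(-4 - 73) = 4/(-77) = 4*(-1/77) = -4/77)
(y(-131) + d(-679))*(186495 + (-91386 - 124077)*(20076 + s)) = (√(26 - 131) - 4/77)*(186495 + (-91386 - 124077)*(20076 + 140862)) = (√(-105) - 4/77)*(186495 - 215463*160938) = (I*√105 - 4/77)*(186495 - 34676184294) = (-4/77 + I*√105)*(-34675997799) = 138703991196/77 - 34675997799*I*√105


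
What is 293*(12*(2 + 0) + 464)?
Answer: 142984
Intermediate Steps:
293*(12*(2 + 0) + 464) = 293*(12*2 + 464) = 293*(24 + 464) = 293*488 = 142984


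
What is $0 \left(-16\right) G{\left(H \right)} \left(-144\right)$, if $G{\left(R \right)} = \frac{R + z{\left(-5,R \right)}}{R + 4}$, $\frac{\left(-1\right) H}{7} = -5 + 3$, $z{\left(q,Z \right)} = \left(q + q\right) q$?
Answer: $0$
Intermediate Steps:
$z{\left(q,Z \right)} = 2 q^{2}$ ($z{\left(q,Z \right)} = 2 q q = 2 q^{2}$)
$H = 14$ ($H = - 7 \left(-5 + 3\right) = \left(-7\right) \left(-2\right) = 14$)
$G{\left(R \right)} = \frac{50 + R}{4 + R}$ ($G{\left(R \right)} = \frac{R + 2 \left(-5\right)^{2}}{R + 4} = \frac{R + 2 \cdot 25}{4 + R} = \frac{R + 50}{4 + R} = \frac{50 + R}{4 + R}$)
$0 \left(-16\right) G{\left(H \right)} \left(-144\right) = 0 \left(-16\right) \frac{50 + 14}{4 + 14} \left(-144\right) = 0 \cdot \frac{1}{18} \cdot 64 \left(-144\right) = 0 \cdot \frac{32}{9} \left(-144\right) = 0 \left(-144\right) = 0$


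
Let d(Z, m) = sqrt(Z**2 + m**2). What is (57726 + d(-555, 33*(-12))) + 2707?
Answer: 60433 + 3*sqrt(51649) ≈ 61115.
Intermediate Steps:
(57726 + d(-555, 33*(-12))) + 2707 = (57726 + sqrt((-555)**2 + (33*(-12))**2)) + 2707 = (57726 + sqrt(308025 + (-396)**2)) + 2707 = (57726 + sqrt(308025 + 156816)) + 2707 = (57726 + sqrt(464841)) + 2707 = (57726 + 3*sqrt(51649)) + 2707 = 60433 + 3*sqrt(51649)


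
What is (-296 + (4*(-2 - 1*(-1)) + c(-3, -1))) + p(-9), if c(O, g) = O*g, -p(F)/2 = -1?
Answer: -295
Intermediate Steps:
p(F) = 2 (p(F) = -2*(-1) = 2)
(-296 + (4*(-2 - 1*(-1)) + c(-3, -1))) + p(-9) = (-296 + (4*(-2 - 1*(-1)) - 3*(-1))) + 2 = (-296 + (4*(-2 + 1) + 3)) + 2 = (-296 + (4*(-1) + 3)) + 2 = (-296 + (-4 + 3)) + 2 = (-296 - 1) + 2 = -297 + 2 = -295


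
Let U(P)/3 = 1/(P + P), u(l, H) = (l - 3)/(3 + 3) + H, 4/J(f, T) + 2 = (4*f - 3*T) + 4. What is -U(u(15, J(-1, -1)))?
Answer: -1/4 ≈ -0.25000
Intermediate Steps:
J(f, T) = 4/(2 - 3*T + 4*f) (J(f, T) = 4/(-2 + ((4*f - 3*T) + 4)) = 4/(-2 + ((-3*T + 4*f) + 4)) = 4/(-2 + (4 - 3*T + 4*f)) = 4/(2 - 3*T + 4*f))
u(l, H) = -1/2 + H + l/6 (u(l, H) = (-3 + l)/6 + H = (-3 + l)*(1/6) + H = (-1/2 + l/6) + H = -1/2 + H + l/6)
U(P) = 3/(2*P) (U(P) = 3/(P + P) = 3/((2*P)) = 3*(1/(2*P)) = 3/(2*P))
-U(u(15, J(-1, -1))) = -3/(2*(-1/2 + 4/(2 - 3*(-1) + 4*(-1)) + (1/6)*15)) = -3/(2*(-1/2 + 4/(2 + 3 - 4) + 5/2)) = -3/(2*(-1/2 + 4/1 + 5/2)) = -3/(2*(-1/2 + 4*1 + 5/2)) = -3/(2*(-1/2 + 4 + 5/2)) = -3/(2*6) = -1*1/4 = -1/4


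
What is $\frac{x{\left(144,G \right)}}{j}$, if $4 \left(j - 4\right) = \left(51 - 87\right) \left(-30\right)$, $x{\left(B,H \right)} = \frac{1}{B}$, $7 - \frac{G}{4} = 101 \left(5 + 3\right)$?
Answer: $\frac{1}{39456} \approx 2.5345 \cdot 10^{-5}$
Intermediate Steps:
$G = -3204$ ($G = 28 - 4 \cdot 101 \left(5 + 3\right) = 28 - 4 \cdot 101 \cdot 8 = 28 - 3232 = -3204$)
$j = 274$ ($j = 4 + \frac{\left(51 - 87\right) \left(-30\right)}{4} = 4 + \frac{\left(-36\right) \left(-30\right)}{4} = 4 + \frac{1}{4} \cdot 1080 = 4 + 270 = 274$)
$\frac{x{\left(144,G \right)}}{j} = \frac{1}{144 \cdot 274} = \frac{1}{144} \cdot \frac{1}{274} = \frac{1}{39456}$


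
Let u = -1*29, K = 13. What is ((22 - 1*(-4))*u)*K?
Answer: -9802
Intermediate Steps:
u = -29
((22 - 1*(-4))*u)*K = ((22 - 1*(-4))*(-29))*13 = ((22 + 4)*(-29))*13 = (26*(-29))*13 = -754*13 = -9802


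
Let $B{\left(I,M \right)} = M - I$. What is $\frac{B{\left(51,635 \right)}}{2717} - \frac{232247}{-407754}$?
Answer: $\frac{869143435}{1107867618} \approx 0.78452$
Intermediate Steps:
$\frac{B{\left(51,635 \right)}}{2717} - \frac{232247}{-407754} = \frac{635 - 51}{2717} - \frac{232247}{-407754} = \left(635 - 51\right) \frac{1}{2717} - - \frac{232247}{407754} = 584 \cdot \frac{1}{2717} + \frac{232247}{407754} = \frac{584}{2717} + \frac{232247}{407754} = \frac{869143435}{1107867618}$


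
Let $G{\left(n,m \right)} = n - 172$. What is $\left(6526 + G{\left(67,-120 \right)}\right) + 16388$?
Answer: $22809$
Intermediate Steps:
$G{\left(n,m \right)} = -172 + n$
$\left(6526 + G{\left(67,-120 \right)}\right) + 16388 = \left(6526 + \left(-172 + 67\right)\right) + 16388 = \left(6526 - 105\right) + 16388 = 6421 + 16388 = 22809$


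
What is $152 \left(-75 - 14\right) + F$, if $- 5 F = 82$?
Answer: $- \frac{67722}{5} \approx -13544.0$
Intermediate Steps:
$F = - \frac{82}{5}$ ($F = \left(- \frac{1}{5}\right) 82 = - \frac{82}{5} \approx -16.4$)
$152 \left(-75 - 14\right) + F = 152 \left(-75 - 14\right) - \frac{82}{5} = 152 \left(-89\right) - \frac{82}{5} = -13528 - \frac{82}{5} = - \frac{67722}{5}$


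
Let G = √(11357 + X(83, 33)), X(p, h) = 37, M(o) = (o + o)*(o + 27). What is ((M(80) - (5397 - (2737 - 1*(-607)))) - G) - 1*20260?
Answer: -5193 - 3*√1266 ≈ -5299.7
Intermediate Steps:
M(o) = 2*o*(27 + o) (M(o) = (2*o)*(27 + o) = 2*o*(27 + o))
G = 3*√1266 (G = √(11357 + 37) = √11394 = 3*√1266 ≈ 106.74)
((M(80) - (5397 - (2737 - 1*(-607)))) - G) - 1*20260 = ((2*80*(27 + 80) - (5397 - (2737 - 1*(-607)))) - 3*√1266) - 1*20260 = ((2*80*107 - (5397 - (2737 + 607))) - 3*√1266) - 20260 = ((17120 - (5397 - 1*3344)) - 3*√1266) - 20260 = ((17120 - (5397 - 3344)) - 3*√1266) - 20260 = ((17120 - 1*2053) - 3*√1266) - 20260 = ((17120 - 2053) - 3*√1266) - 20260 = (15067 - 3*√1266) - 20260 = -5193 - 3*√1266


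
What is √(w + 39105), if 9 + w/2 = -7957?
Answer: √23173 ≈ 152.23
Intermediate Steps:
w = -15932 (w = -18 + 2*(-7957) = -18 - 15914 = -15932)
√(w + 39105) = √(-15932 + 39105) = √23173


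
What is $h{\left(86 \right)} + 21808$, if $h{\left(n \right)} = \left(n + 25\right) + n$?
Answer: $22005$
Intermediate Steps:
$h{\left(n \right)} = 25 + 2 n$ ($h{\left(n \right)} = \left(25 + n\right) + n = 25 + 2 n$)
$h{\left(86 \right)} + 21808 = \left(25 + 2 \cdot 86\right) + 21808 = \left(25 + 172\right) + 21808 = 197 + 21808 = 22005$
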